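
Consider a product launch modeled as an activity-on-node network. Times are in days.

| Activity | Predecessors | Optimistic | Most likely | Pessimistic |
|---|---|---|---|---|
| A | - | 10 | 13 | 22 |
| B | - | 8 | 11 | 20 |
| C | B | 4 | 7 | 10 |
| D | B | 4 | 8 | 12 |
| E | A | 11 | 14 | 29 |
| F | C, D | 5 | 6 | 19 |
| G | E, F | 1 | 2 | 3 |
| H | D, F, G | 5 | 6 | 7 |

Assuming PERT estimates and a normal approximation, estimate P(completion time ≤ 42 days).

0.864

te_A = (10 + 4·13 + 22)/6 = 84/6 = 14; σ²_A = ((22−10)/6)² = 4.000
te_B = (8 + 4·11 + 20)/6 = 72/6 = 12; σ²_B = ((20−8)/6)² = 4.000
te_C = (4 + 4·7 + 10)/6 = 42/6 = 7; σ²_C = ((10−4)/6)² = 1.000
te_D = (4 + 4·8 + 12)/6 = 48/6 = 8; σ²_D = ((12−4)/6)² = 1.778
te_E = (11 + 4·14 + 29)/6 = 96/6 = 16; σ²_E = ((29−11)/6)² = 9.000
te_F = (5 + 4·6 + 19)/6 = 48/6 = 8; σ²_F = ((19−5)/6)² = 5.444
te_G = (1 + 4·2 + 3)/6 = 12/6 = 2; σ²_G = ((3−1)/6)² = 0.111
te_H = (5 + 4·6 + 7)/6 = 36/6 = 6; σ²_H = ((7−5)/6)² = 0.111

Forward pass:
ES_A = 0; EF_A = 14
ES_B = 0; EF_B = 12
ES_C = 12; EF_C = 12+7 = 19
ES_D = 12; EF_D = 12+8 = 20
ES_E = 14; EF_E = 14+16 = 30
ES_F = max(EF_C=19, EF_D=20) = 20; EF_F = 20+8 = 28
ES_G = max(EF_E=30, EF_F=28) = 30; EF_G = 30+2 = 32
ES_H = max(EF_D=20, EF_F=28, EF_G=32) = 32; EF_H = 32+6 = 38
Expected project duration μ = 38 days. Critical path: A → E → G → H.

Variance along critical path = 4.000 + 9.000 + 0.111 + 0.111 = 13.222; σ = √13.222 = 3.636 days.
Z = (42 − 38) / 3.636 = 1.100
P(T ≤ 42) = Φ(1.100) ≈ 0.864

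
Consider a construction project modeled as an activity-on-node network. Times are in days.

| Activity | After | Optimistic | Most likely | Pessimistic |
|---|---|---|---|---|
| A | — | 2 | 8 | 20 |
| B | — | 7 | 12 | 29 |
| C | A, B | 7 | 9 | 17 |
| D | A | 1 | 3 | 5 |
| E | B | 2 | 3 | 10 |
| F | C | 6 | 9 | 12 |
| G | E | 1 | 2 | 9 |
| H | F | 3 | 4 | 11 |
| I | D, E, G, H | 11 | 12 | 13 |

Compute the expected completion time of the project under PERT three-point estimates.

50 days

te_A = (2 + 4·8 + 20)/6 = 54/6 = 9
te_B = (7 + 4·12 + 29)/6 = 84/6 = 14
te_C = (7 + 4·9 + 17)/6 = 60/6 = 10
te_D = (1 + 4·3 + 5)/6 = 18/6 = 3
te_E = (2 + 4·3 + 10)/6 = 24/6 = 4
te_F = (6 + 4·9 + 12)/6 = 54/6 = 9
te_G = (1 + 4·2 + 9)/6 = 18/6 = 3
te_H = (3 + 4·4 + 11)/6 = 30/6 = 5
te_I = (11 + 4·12 + 13)/6 = 72/6 = 12

Forward pass:
ES_A = 0; EF_A = 9
ES_B = 0; EF_B = 14
ES_C = max(EF_A=9, EF_B=14) = 14; EF_C = 14+10 = 24
ES_D = 9; EF_D = 9+3 = 12
ES_E = 14; EF_E = 14+4 = 18
ES_F = 24; EF_F = 24+9 = 33
ES_G = 18; EF_G = 18+3 = 21
ES_H = 33; EF_H = 33+5 = 38
ES_I = max(EF_D=12, EF_E=18, EF_G=21, EF_H=38) = 38; EF_I = 38+12 = 50
Expected project duration μ = 50 days. Critical path: B → C → F → H → I.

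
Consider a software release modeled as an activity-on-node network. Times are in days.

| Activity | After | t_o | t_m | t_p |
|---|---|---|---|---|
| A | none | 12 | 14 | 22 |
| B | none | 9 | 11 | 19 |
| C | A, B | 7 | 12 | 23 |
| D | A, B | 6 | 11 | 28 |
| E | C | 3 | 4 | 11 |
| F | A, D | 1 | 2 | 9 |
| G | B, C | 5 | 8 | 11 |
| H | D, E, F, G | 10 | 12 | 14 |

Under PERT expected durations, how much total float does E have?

te_A = (12 + 4·14 + 22)/6 = 90/6 = 15
te_B = (9 + 4·11 + 19)/6 = 72/6 = 12
te_C = (7 + 4·12 + 23)/6 = 78/6 = 13
te_D = (6 + 4·11 + 28)/6 = 78/6 = 13
te_E = (3 + 4·4 + 11)/6 = 30/6 = 5
te_F = (1 + 4·2 + 9)/6 = 18/6 = 3
te_G = (5 + 4·8 + 11)/6 = 48/6 = 8
te_H = (10 + 4·12 + 14)/6 = 72/6 = 12

Forward pass:
ES_A = 0; EF_A = 15
ES_B = 0; EF_B = 12
ES_C = max(EF_A=15, EF_B=12) = 15; EF_C = 15+13 = 28
ES_D = max(EF_A=15, EF_B=12) = 15; EF_D = 15+13 = 28
ES_E = 28; EF_E = 28+5 = 33
ES_F = max(EF_A=15, EF_D=28) = 28; EF_F = 28+3 = 31
ES_G = max(EF_B=12, EF_C=28) = 28; EF_G = 28+8 = 36
ES_H = max(EF_D=28, EF_E=33, EF_F=31, EF_G=36) = 36; EF_H = 36+12 = 48
Expected project duration μ = 48 days. Critical path: A → C → G → H.

Backward pass:
LF_H = 48; LS_H = 48−12 = 36
LF_G = LS_H = 36; LS_G = 36−8 = 28
LF_F = LS_H = 36; LS_F = 36−3 = 33
LF_E = LS_H = 36; LS_E = 36−5 = 31
LF_D = min(LS_F=33, LS_H=36) = 33; LS_D = 33−13 = 20
LF_C = min(LS_E=31, LS_G=28) = 28; LS_C = 28−13 = 15
LF_B = min(LS_C=15, LS_D=20, LS_G=28) = 15; LS_B = 15−12 = 3
LF_A = min(LS_C=15, LS_D=20, LS_F=33) = 15; LS_A = 15−15 = 0
Slack_E = LS_E − ES_E = 31 − 28 = 3

3 days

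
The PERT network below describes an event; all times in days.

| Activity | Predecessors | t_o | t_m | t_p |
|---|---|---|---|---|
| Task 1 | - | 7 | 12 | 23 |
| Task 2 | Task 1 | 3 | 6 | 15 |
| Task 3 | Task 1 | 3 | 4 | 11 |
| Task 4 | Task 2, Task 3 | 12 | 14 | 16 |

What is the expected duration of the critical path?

te_Task 1 = (7 + 4·12 + 23)/6 = 78/6 = 13
te_Task 2 = (3 + 4·6 + 15)/6 = 42/6 = 7
te_Task 3 = (3 + 4·4 + 11)/6 = 30/6 = 5
te_Task 4 = (12 + 4·14 + 16)/6 = 84/6 = 14

Forward pass:
ES_Task 1 = 0; EF_Task 1 = 13
ES_Task 2 = 13; EF_Task 2 = 13+7 = 20
ES_Task 3 = 13; EF_Task 3 = 13+5 = 18
ES_Task 4 = max(EF_Task 2=20, EF_Task 3=18) = 20; EF_Task 4 = 20+14 = 34
Expected project duration μ = 34 days. Critical path: Task 1 → Task 2 → Task 4.

34 days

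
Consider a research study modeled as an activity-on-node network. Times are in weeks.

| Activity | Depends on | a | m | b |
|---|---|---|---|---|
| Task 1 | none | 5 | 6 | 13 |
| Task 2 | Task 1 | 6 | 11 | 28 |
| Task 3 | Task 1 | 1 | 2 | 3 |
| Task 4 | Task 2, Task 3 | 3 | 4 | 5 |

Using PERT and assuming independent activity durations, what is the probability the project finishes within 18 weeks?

0.063

te_Task 1 = (5 + 4·6 + 13)/6 = 42/6 = 7; σ²_Task 1 = ((13−5)/6)² = 1.778
te_Task 2 = (6 + 4·11 + 28)/6 = 78/6 = 13; σ²_Task 2 = ((28−6)/6)² = 13.444
te_Task 3 = (1 + 4·2 + 3)/6 = 12/6 = 2; σ²_Task 3 = ((3−1)/6)² = 0.111
te_Task 4 = (3 + 4·4 + 5)/6 = 24/6 = 4; σ²_Task 4 = ((5−3)/6)² = 0.111

Forward pass:
ES_Task 1 = 0; EF_Task 1 = 7
ES_Task 2 = 7; EF_Task 2 = 7+13 = 20
ES_Task 3 = 7; EF_Task 3 = 7+2 = 9
ES_Task 4 = max(EF_Task 2=20, EF_Task 3=9) = 20; EF_Task 4 = 20+4 = 24
Expected project duration μ = 24 weeks. Critical path: Task 1 → Task 2 → Task 4.

Variance along critical path = 1.778 + 13.444 + 0.111 = 15.333; σ = √15.333 = 3.916 weeks.
Z = (18 − 24) / 3.916 = -1.532
P(T ≤ 18) = Φ(-1.532) ≈ 0.063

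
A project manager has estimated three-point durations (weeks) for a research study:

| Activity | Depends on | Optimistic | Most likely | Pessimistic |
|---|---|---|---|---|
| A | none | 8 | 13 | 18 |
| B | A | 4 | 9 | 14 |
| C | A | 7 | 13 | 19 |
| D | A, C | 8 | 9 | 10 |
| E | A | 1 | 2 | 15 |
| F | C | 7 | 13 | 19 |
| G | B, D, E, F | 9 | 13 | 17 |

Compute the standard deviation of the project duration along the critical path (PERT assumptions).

3.54 weeks

te_A = (8 + 4·13 + 18)/6 = 78/6 = 13; σ²_A = ((18−8)/6)² = 2.778
te_B = (4 + 4·9 + 14)/6 = 54/6 = 9; σ²_B = ((14−4)/6)² = 2.778
te_C = (7 + 4·13 + 19)/6 = 78/6 = 13; σ²_C = ((19−7)/6)² = 4.000
te_D = (8 + 4·9 + 10)/6 = 54/6 = 9; σ²_D = ((10−8)/6)² = 0.111
te_E = (1 + 4·2 + 15)/6 = 24/6 = 4; σ²_E = ((15−1)/6)² = 5.444
te_F = (7 + 4·13 + 19)/6 = 78/6 = 13; σ²_F = ((19−7)/6)² = 4.000
te_G = (9 + 4·13 + 17)/6 = 78/6 = 13; σ²_G = ((17−9)/6)² = 1.778

Forward pass:
ES_A = 0; EF_A = 13
ES_B = 13; EF_B = 13+9 = 22
ES_C = 13; EF_C = 13+13 = 26
ES_D = max(EF_A=13, EF_C=26) = 26; EF_D = 26+9 = 35
ES_E = 13; EF_E = 13+4 = 17
ES_F = 26; EF_F = 26+13 = 39
ES_G = max(EF_B=22, EF_D=35, EF_E=17, EF_F=39) = 39; EF_G = 39+13 = 52
Expected project duration μ = 52 weeks. Critical path: A → C → F → G.

Variance along critical path = 2.778 + 4.000 + 4.000 + 1.778 = 12.556
σ = √12.556 = 3.543 weeks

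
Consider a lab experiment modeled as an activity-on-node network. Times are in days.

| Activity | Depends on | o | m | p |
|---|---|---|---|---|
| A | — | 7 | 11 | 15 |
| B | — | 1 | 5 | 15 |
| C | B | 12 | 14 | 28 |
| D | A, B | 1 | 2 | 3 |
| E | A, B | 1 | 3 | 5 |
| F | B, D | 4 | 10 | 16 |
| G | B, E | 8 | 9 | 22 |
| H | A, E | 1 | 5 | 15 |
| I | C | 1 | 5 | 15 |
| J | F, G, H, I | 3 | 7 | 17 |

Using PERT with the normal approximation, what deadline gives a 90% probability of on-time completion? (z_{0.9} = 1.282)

42.2 days

te_A = (7 + 4·11 + 15)/6 = 66/6 = 11; σ²_A = ((15−7)/6)² = 1.778
te_B = (1 + 4·5 + 15)/6 = 36/6 = 6; σ²_B = ((15−1)/6)² = 5.444
te_C = (12 + 4·14 + 28)/6 = 96/6 = 16; σ²_C = ((28−12)/6)² = 7.111
te_D = (1 + 4·2 + 3)/6 = 12/6 = 2; σ²_D = ((3−1)/6)² = 0.111
te_E = (1 + 4·3 + 5)/6 = 18/6 = 3; σ²_E = ((5−1)/6)² = 0.444
te_F = (4 + 4·10 + 16)/6 = 60/6 = 10; σ²_F = ((16−4)/6)² = 4.000
te_G = (8 + 4·9 + 22)/6 = 66/6 = 11; σ²_G = ((22−8)/6)² = 5.444
te_H = (1 + 4·5 + 15)/6 = 36/6 = 6; σ²_H = ((15−1)/6)² = 5.444
te_I = (1 + 4·5 + 15)/6 = 36/6 = 6; σ²_I = ((15−1)/6)² = 5.444
te_J = (3 + 4·7 + 17)/6 = 48/6 = 8; σ²_J = ((17−3)/6)² = 5.444

Forward pass:
ES_A = 0; EF_A = 11
ES_B = 0; EF_B = 6
ES_C = 6; EF_C = 6+16 = 22
ES_D = max(EF_A=11, EF_B=6) = 11; EF_D = 11+2 = 13
ES_E = max(EF_A=11, EF_B=6) = 11; EF_E = 11+3 = 14
ES_F = max(EF_B=6, EF_D=13) = 13; EF_F = 13+10 = 23
ES_G = max(EF_B=6, EF_E=14) = 14; EF_G = 14+11 = 25
ES_H = max(EF_A=11, EF_E=14) = 14; EF_H = 14+6 = 20
ES_I = 22; EF_I = 22+6 = 28
ES_J = max(EF_F=23, EF_G=25, EF_H=20, EF_I=28) = 28; EF_J = 28+8 = 36
Expected project duration μ = 36 days. Critical path: B → C → I → J.

Variance along critical path = 5.444 + 7.111 + 5.444 + 5.444 = 23.444; σ = 4.842 days.
D = μ + z·σ = 36 + 1.282·4.842 = 42.2 days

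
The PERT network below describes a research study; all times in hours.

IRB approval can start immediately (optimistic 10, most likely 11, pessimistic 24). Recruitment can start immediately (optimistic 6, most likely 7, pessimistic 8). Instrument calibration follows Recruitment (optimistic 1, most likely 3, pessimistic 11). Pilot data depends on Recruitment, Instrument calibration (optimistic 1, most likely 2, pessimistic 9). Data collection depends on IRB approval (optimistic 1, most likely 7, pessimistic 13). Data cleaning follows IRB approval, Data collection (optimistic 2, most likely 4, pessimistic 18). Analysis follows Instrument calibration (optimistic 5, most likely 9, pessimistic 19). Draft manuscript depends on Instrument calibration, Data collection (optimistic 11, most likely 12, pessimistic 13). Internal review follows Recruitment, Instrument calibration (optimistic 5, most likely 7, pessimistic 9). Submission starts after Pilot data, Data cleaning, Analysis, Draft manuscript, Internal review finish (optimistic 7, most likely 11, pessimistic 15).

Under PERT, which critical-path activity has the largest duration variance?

te_IRB approval = (10 + 4·11 + 24)/6 = 78/6 = 13; σ²_IRB approval = ((24−10)/6)² = 5.444
te_Recruitment = (6 + 4·7 + 8)/6 = 42/6 = 7; σ²_Recruitment = ((8−6)/6)² = 0.111
te_Instrument calibration = (1 + 4·3 + 11)/6 = 24/6 = 4; σ²_Instrument calibration = ((11−1)/6)² = 2.778
te_Pilot data = (1 + 4·2 + 9)/6 = 18/6 = 3; σ²_Pilot data = ((9−1)/6)² = 1.778
te_Data collection = (1 + 4·7 + 13)/6 = 42/6 = 7; σ²_Data collection = ((13−1)/6)² = 4.000
te_Data cleaning = (2 + 4·4 + 18)/6 = 36/6 = 6; σ²_Data cleaning = ((18−2)/6)² = 7.111
te_Analysis = (5 + 4·9 + 19)/6 = 60/6 = 10; σ²_Analysis = ((19−5)/6)² = 5.444
te_Draft manuscript = (11 + 4·12 + 13)/6 = 72/6 = 12; σ²_Draft manuscript = ((13−11)/6)² = 0.111
te_Internal review = (5 + 4·7 + 9)/6 = 42/6 = 7; σ²_Internal review = ((9−5)/6)² = 0.444
te_Submission = (7 + 4·11 + 15)/6 = 66/6 = 11; σ²_Submission = ((15−7)/6)² = 1.778

Forward pass:
ES_IRB approval = 0; EF_IRB approval = 13
ES_Recruitment = 0; EF_Recruitment = 7
ES_Instrument calibration = 7; EF_Instrument calibration = 7+4 = 11
ES_Pilot data = max(EF_Recruitment=7, EF_Instrument calibration=11) = 11; EF_Pilot data = 11+3 = 14
ES_Data collection = 13; EF_Data collection = 13+7 = 20
ES_Data cleaning = max(EF_IRB approval=13, EF_Data collection=20) = 20; EF_Data cleaning = 20+6 = 26
ES_Analysis = 11; EF_Analysis = 11+10 = 21
ES_Draft manuscript = max(EF_Instrument calibration=11, EF_Data collection=20) = 20; EF_Draft manuscript = 20+12 = 32
ES_Internal review = max(EF_Recruitment=7, EF_Instrument calibration=11) = 11; EF_Internal review = 11+7 = 18
ES_Submission = max(EF_Pilot data=14, EF_Data cleaning=26, EF_Analysis=21, EF_Draft manuscript=32, EF_Internal review=18) = 32; EF_Submission = 32+11 = 43
Expected project duration μ = 43 hours. Critical path: IRB approval → Data collection → Draft manuscript → Submission.

Variances on critical path: σ²_IRB approval=5.444, σ²_Data collection=4.000, σ²_Draft manuscript=0.111, σ²_Submission=1.778.
Largest is σ²_IRB approval = 5.444.

IRB approval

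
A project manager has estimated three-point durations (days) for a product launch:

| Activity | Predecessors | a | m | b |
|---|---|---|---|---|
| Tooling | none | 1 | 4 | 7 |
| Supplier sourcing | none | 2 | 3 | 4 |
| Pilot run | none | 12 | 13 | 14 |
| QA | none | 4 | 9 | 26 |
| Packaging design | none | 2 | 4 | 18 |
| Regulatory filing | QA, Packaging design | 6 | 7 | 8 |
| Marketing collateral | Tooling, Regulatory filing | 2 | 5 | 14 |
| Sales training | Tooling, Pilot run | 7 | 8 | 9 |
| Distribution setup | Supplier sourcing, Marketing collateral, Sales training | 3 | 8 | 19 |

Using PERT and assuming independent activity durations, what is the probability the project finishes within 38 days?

te_Tooling = (1 + 4·4 + 7)/6 = 24/6 = 4; σ²_Tooling = ((7−1)/6)² = 1.000
te_Supplier sourcing = (2 + 4·3 + 4)/6 = 18/6 = 3; σ²_Supplier sourcing = ((4−2)/6)² = 0.111
te_Pilot run = (12 + 4·13 + 14)/6 = 78/6 = 13; σ²_Pilot run = ((14−12)/6)² = 0.111
te_QA = (4 + 4·9 + 26)/6 = 66/6 = 11; σ²_QA = ((26−4)/6)² = 13.444
te_Packaging design = (2 + 4·4 + 18)/6 = 36/6 = 6; σ²_Packaging design = ((18−2)/6)² = 7.111
te_Regulatory filing = (6 + 4·7 + 8)/6 = 42/6 = 7; σ²_Regulatory filing = ((8−6)/6)² = 0.111
te_Marketing collateral = (2 + 4·5 + 14)/6 = 36/6 = 6; σ²_Marketing collateral = ((14−2)/6)² = 4.000
te_Sales training = (7 + 4·8 + 9)/6 = 48/6 = 8; σ²_Sales training = ((9−7)/6)² = 0.111
te_Distribution setup = (3 + 4·8 + 19)/6 = 54/6 = 9; σ²_Distribution setup = ((19−3)/6)² = 7.111

Forward pass:
ES_Tooling = 0; EF_Tooling = 4
ES_Supplier sourcing = 0; EF_Supplier sourcing = 3
ES_Pilot run = 0; EF_Pilot run = 13
ES_QA = 0; EF_QA = 11
ES_Packaging design = 0; EF_Packaging design = 6
ES_Regulatory filing = max(EF_QA=11, EF_Packaging design=6) = 11; EF_Regulatory filing = 11+7 = 18
ES_Marketing collateral = max(EF_Tooling=4, EF_Regulatory filing=18) = 18; EF_Marketing collateral = 18+6 = 24
ES_Sales training = max(EF_Tooling=4, EF_Pilot run=13) = 13; EF_Sales training = 13+8 = 21
ES_Distribution setup = max(EF_Supplier sourcing=3, EF_Marketing collateral=24, EF_Sales training=21) = 24; EF_Distribution setup = 24+9 = 33
Expected project duration μ = 33 days. Critical path: QA → Regulatory filing → Marketing collateral → Distribution setup.

Variance along critical path = 13.444 + 0.111 + 4.000 + 7.111 = 24.667; σ = √24.667 = 4.967 days.
Z = (38 − 33) / 4.967 = 1.007
P(T ≤ 38) = Φ(1.007) ≈ 0.843

0.843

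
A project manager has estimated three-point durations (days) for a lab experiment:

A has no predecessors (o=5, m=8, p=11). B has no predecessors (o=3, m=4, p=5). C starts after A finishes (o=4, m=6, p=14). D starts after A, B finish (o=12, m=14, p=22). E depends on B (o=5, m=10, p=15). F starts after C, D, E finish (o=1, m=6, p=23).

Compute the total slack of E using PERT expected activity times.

te_A = (5 + 4·8 + 11)/6 = 48/6 = 8
te_B = (3 + 4·4 + 5)/6 = 24/6 = 4
te_C = (4 + 4·6 + 14)/6 = 42/6 = 7
te_D = (12 + 4·14 + 22)/6 = 90/6 = 15
te_E = (5 + 4·10 + 15)/6 = 60/6 = 10
te_F = (1 + 4·6 + 23)/6 = 48/6 = 8

Forward pass:
ES_A = 0; EF_A = 8
ES_B = 0; EF_B = 4
ES_C = 8; EF_C = 8+7 = 15
ES_D = max(EF_A=8, EF_B=4) = 8; EF_D = 8+15 = 23
ES_E = 4; EF_E = 4+10 = 14
ES_F = max(EF_C=15, EF_D=23, EF_E=14) = 23; EF_F = 23+8 = 31
Expected project duration μ = 31 days. Critical path: A → D → F.

Backward pass:
LF_F = 31; LS_F = 31−8 = 23
LF_E = LS_F = 23; LS_E = 23−10 = 13
LF_D = LS_F = 23; LS_D = 23−15 = 8
LF_C = LS_F = 23; LS_C = 23−7 = 16
LF_B = min(LS_D=8, LS_E=13) = 8; LS_B = 8−4 = 4
LF_A = min(LS_C=16, LS_D=8) = 8; LS_A = 8−8 = 0
Slack_E = LS_E − ES_E = 13 − 4 = 9

9 days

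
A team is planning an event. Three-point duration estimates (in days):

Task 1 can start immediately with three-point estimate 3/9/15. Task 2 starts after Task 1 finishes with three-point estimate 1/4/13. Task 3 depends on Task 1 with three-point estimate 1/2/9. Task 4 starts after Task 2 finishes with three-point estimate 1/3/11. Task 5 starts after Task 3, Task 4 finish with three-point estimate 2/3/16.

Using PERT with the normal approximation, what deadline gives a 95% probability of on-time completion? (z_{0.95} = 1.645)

29.6 days

te_Task 1 = (3 + 4·9 + 15)/6 = 54/6 = 9; σ²_Task 1 = ((15−3)/6)² = 4.000
te_Task 2 = (1 + 4·4 + 13)/6 = 30/6 = 5; σ²_Task 2 = ((13−1)/6)² = 4.000
te_Task 3 = (1 + 4·2 + 9)/6 = 18/6 = 3; σ²_Task 3 = ((9−1)/6)² = 1.778
te_Task 4 = (1 + 4·3 + 11)/6 = 24/6 = 4; σ²_Task 4 = ((11−1)/6)² = 2.778
te_Task 5 = (2 + 4·3 + 16)/6 = 30/6 = 5; σ²_Task 5 = ((16−2)/6)² = 5.444

Forward pass:
ES_Task 1 = 0; EF_Task 1 = 9
ES_Task 2 = 9; EF_Task 2 = 9+5 = 14
ES_Task 3 = 9; EF_Task 3 = 9+3 = 12
ES_Task 4 = 14; EF_Task 4 = 14+4 = 18
ES_Task 5 = max(EF_Task 3=12, EF_Task 4=18) = 18; EF_Task 5 = 18+5 = 23
Expected project duration μ = 23 days. Critical path: Task 1 → Task 2 → Task 4 → Task 5.

Variance along critical path = 4.000 + 4.000 + 2.778 + 5.444 = 16.222; σ = 4.028 days.
D = μ + z·σ = 23 + 1.645·4.028 = 29.6 days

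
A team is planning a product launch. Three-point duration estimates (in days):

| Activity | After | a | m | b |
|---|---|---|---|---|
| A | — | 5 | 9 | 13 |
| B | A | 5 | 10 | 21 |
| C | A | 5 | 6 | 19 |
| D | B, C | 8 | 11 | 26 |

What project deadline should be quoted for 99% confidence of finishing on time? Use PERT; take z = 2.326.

te_A = (5 + 4·9 + 13)/6 = 54/6 = 9; σ²_A = ((13−5)/6)² = 1.778
te_B = (5 + 4·10 + 21)/6 = 66/6 = 11; σ²_B = ((21−5)/6)² = 7.111
te_C = (5 + 4·6 + 19)/6 = 48/6 = 8; σ²_C = ((19−5)/6)² = 5.444
te_D = (8 + 4·11 + 26)/6 = 78/6 = 13; σ²_D = ((26−8)/6)² = 9.000

Forward pass:
ES_A = 0; EF_A = 9
ES_B = 9; EF_B = 9+11 = 20
ES_C = 9; EF_C = 9+8 = 17
ES_D = max(EF_B=20, EF_C=17) = 20; EF_D = 20+13 = 33
Expected project duration μ = 33 days. Critical path: A → B → D.

Variance along critical path = 1.778 + 7.111 + 9.000 = 17.889; σ = 4.230 days.
D = μ + z·σ = 33 + 2.326·4.230 = 42.8 days

42.8 days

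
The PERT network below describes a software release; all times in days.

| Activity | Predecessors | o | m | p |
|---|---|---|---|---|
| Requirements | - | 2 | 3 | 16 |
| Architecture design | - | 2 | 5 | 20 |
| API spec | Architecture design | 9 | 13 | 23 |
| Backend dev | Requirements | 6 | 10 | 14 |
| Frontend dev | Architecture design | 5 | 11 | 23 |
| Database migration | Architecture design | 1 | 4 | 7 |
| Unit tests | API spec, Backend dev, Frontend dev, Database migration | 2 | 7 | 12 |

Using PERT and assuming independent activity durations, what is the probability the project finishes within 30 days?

0.685

te_Requirements = (2 + 4·3 + 16)/6 = 30/6 = 5; σ²_Requirements = ((16−2)/6)² = 5.444
te_Architecture design = (2 + 4·5 + 20)/6 = 42/6 = 7; σ²_Architecture design = ((20−2)/6)² = 9.000
te_API spec = (9 + 4·13 + 23)/6 = 84/6 = 14; σ²_API spec = ((23−9)/6)² = 5.444
te_Backend dev = (6 + 4·10 + 14)/6 = 60/6 = 10; σ²_Backend dev = ((14−6)/6)² = 1.778
te_Frontend dev = (5 + 4·11 + 23)/6 = 72/6 = 12; σ²_Frontend dev = ((23−5)/6)² = 9.000
te_Database migration = (1 + 4·4 + 7)/6 = 24/6 = 4; σ²_Database migration = ((7−1)/6)² = 1.000
te_Unit tests = (2 + 4·7 + 12)/6 = 42/6 = 7; σ²_Unit tests = ((12−2)/6)² = 2.778

Forward pass:
ES_Requirements = 0; EF_Requirements = 5
ES_Architecture design = 0; EF_Architecture design = 7
ES_API spec = 7; EF_API spec = 7+14 = 21
ES_Backend dev = 5; EF_Backend dev = 5+10 = 15
ES_Frontend dev = 7; EF_Frontend dev = 7+12 = 19
ES_Database migration = 7; EF_Database migration = 7+4 = 11
ES_Unit tests = max(EF_API spec=21, EF_Backend dev=15, EF_Frontend dev=19, EF_Database migration=11) = 21; EF_Unit tests = 21+7 = 28
Expected project duration μ = 28 days. Critical path: Architecture design → API spec → Unit tests.

Variance along critical path = 9.000 + 5.444 + 2.778 = 17.222; σ = √17.222 = 4.150 days.
Z = (30 − 28) / 4.150 = 0.482
P(T ≤ 30) = Φ(0.482) ≈ 0.685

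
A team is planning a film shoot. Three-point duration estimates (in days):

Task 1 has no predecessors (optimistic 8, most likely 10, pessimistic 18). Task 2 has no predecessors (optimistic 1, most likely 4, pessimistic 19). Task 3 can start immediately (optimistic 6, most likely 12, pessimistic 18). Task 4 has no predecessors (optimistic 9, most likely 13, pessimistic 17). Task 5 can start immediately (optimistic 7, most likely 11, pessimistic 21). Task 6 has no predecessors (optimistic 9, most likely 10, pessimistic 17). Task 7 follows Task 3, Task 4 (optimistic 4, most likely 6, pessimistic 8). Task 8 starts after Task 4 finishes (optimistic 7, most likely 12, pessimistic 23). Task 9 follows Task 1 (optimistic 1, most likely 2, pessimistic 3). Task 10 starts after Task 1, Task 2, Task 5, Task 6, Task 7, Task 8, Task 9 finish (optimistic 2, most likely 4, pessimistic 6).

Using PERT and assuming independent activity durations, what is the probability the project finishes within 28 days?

te_Task 1 = (8 + 4·10 + 18)/6 = 66/6 = 11; σ²_Task 1 = ((18−8)/6)² = 2.778
te_Task 2 = (1 + 4·4 + 19)/6 = 36/6 = 6; σ²_Task 2 = ((19−1)/6)² = 9.000
te_Task 3 = (6 + 4·12 + 18)/6 = 72/6 = 12; σ²_Task 3 = ((18−6)/6)² = 4.000
te_Task 4 = (9 + 4·13 + 17)/6 = 78/6 = 13; σ²_Task 4 = ((17−9)/6)² = 1.778
te_Task 5 = (7 + 4·11 + 21)/6 = 72/6 = 12; σ²_Task 5 = ((21−7)/6)² = 5.444
te_Task 6 = (9 + 4·10 + 17)/6 = 66/6 = 11; σ²_Task 6 = ((17−9)/6)² = 1.778
te_Task 7 = (4 + 4·6 + 8)/6 = 36/6 = 6; σ²_Task 7 = ((8−4)/6)² = 0.444
te_Task 8 = (7 + 4·12 + 23)/6 = 78/6 = 13; σ²_Task 8 = ((23−7)/6)² = 7.111
te_Task 9 = (1 + 4·2 + 3)/6 = 12/6 = 2; σ²_Task 9 = ((3−1)/6)² = 0.111
te_Task 10 = (2 + 4·4 + 6)/6 = 24/6 = 4; σ²_Task 10 = ((6−2)/6)² = 0.444

Forward pass:
ES_Task 1 = 0; EF_Task 1 = 11
ES_Task 2 = 0; EF_Task 2 = 6
ES_Task 3 = 0; EF_Task 3 = 12
ES_Task 4 = 0; EF_Task 4 = 13
ES_Task 5 = 0; EF_Task 5 = 12
ES_Task 6 = 0; EF_Task 6 = 11
ES_Task 7 = max(EF_Task 3=12, EF_Task 4=13) = 13; EF_Task 7 = 13+6 = 19
ES_Task 8 = 13; EF_Task 8 = 13+13 = 26
ES_Task 9 = 11; EF_Task 9 = 11+2 = 13
ES_Task 10 = max(EF_Task 1=11, EF_Task 2=6, EF_Task 5=12, EF_Task 6=11, EF_Task 7=19, EF_Task 8=26, EF_Task 9=13) = 26; EF_Task 10 = 26+4 = 30
Expected project duration μ = 30 days. Critical path: Task 4 → Task 8 → Task 10.

Variance along critical path = 1.778 + 7.111 + 0.444 = 9.333; σ = √9.333 = 3.055 days.
Z = (28 − 30) / 3.055 = -0.655
P(T ≤ 28) = Φ(-0.655) ≈ 0.256

0.256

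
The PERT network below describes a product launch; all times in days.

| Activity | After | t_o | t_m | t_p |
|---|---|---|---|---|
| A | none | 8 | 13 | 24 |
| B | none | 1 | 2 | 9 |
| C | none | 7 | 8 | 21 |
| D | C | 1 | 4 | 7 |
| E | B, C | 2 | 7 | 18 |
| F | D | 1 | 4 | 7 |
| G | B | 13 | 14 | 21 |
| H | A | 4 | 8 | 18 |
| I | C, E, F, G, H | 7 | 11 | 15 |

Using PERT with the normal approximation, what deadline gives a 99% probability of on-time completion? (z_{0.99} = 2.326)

42.8 days

te_A = (8 + 4·13 + 24)/6 = 84/6 = 14; σ²_A = ((24−8)/6)² = 7.111
te_B = (1 + 4·2 + 9)/6 = 18/6 = 3; σ²_B = ((9−1)/6)² = 1.778
te_C = (7 + 4·8 + 21)/6 = 60/6 = 10; σ²_C = ((21−7)/6)² = 5.444
te_D = (1 + 4·4 + 7)/6 = 24/6 = 4; σ²_D = ((7−1)/6)² = 1.000
te_E = (2 + 4·7 + 18)/6 = 48/6 = 8; σ²_E = ((18−2)/6)² = 7.111
te_F = (1 + 4·4 + 7)/6 = 24/6 = 4; σ²_F = ((7−1)/6)² = 1.000
te_G = (13 + 4·14 + 21)/6 = 90/6 = 15; σ²_G = ((21−13)/6)² = 1.778
te_H = (4 + 4·8 + 18)/6 = 54/6 = 9; σ²_H = ((18−4)/6)² = 5.444
te_I = (7 + 4·11 + 15)/6 = 66/6 = 11; σ²_I = ((15−7)/6)² = 1.778

Forward pass:
ES_A = 0; EF_A = 14
ES_B = 0; EF_B = 3
ES_C = 0; EF_C = 10
ES_D = 10; EF_D = 10+4 = 14
ES_E = max(EF_B=3, EF_C=10) = 10; EF_E = 10+8 = 18
ES_F = 14; EF_F = 14+4 = 18
ES_G = 3; EF_G = 3+15 = 18
ES_H = 14; EF_H = 14+9 = 23
ES_I = max(EF_C=10, EF_E=18, EF_F=18, EF_G=18, EF_H=23) = 23; EF_I = 23+11 = 34
Expected project duration μ = 34 days. Critical path: A → H → I.

Variance along critical path = 7.111 + 5.444 + 1.778 = 14.333; σ = 3.786 days.
D = μ + z·σ = 34 + 2.326·3.786 = 42.8 days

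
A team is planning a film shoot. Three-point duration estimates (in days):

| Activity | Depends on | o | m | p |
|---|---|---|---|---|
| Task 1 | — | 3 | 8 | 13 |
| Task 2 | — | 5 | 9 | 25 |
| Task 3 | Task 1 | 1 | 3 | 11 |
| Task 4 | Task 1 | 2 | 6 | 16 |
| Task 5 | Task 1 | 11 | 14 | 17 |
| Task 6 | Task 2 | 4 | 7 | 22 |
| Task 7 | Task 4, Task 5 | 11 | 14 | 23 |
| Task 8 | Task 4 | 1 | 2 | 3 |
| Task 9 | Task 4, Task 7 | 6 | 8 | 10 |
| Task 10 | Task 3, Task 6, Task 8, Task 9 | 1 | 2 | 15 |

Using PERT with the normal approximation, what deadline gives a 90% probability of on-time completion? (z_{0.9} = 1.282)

53.7 days

te_Task 1 = (3 + 4·8 + 13)/6 = 48/6 = 8; σ²_Task 1 = ((13−3)/6)² = 2.778
te_Task 2 = (5 + 4·9 + 25)/6 = 66/6 = 11; σ²_Task 2 = ((25−5)/6)² = 11.111
te_Task 3 = (1 + 4·3 + 11)/6 = 24/6 = 4; σ²_Task 3 = ((11−1)/6)² = 2.778
te_Task 4 = (2 + 4·6 + 16)/6 = 42/6 = 7; σ²_Task 4 = ((16−2)/6)² = 5.444
te_Task 5 = (11 + 4·14 + 17)/6 = 84/6 = 14; σ²_Task 5 = ((17−11)/6)² = 1.000
te_Task 6 = (4 + 4·7 + 22)/6 = 54/6 = 9; σ²_Task 6 = ((22−4)/6)² = 9.000
te_Task 7 = (11 + 4·14 + 23)/6 = 90/6 = 15; σ²_Task 7 = ((23−11)/6)² = 4.000
te_Task 8 = (1 + 4·2 + 3)/6 = 12/6 = 2; σ²_Task 8 = ((3−1)/6)² = 0.111
te_Task 9 = (6 + 4·8 + 10)/6 = 48/6 = 8; σ²_Task 9 = ((10−6)/6)² = 0.444
te_Task 10 = (1 + 4·2 + 15)/6 = 24/6 = 4; σ²_Task 10 = ((15−1)/6)² = 5.444

Forward pass:
ES_Task 1 = 0; EF_Task 1 = 8
ES_Task 2 = 0; EF_Task 2 = 11
ES_Task 3 = 8; EF_Task 3 = 8+4 = 12
ES_Task 4 = 8; EF_Task 4 = 8+7 = 15
ES_Task 5 = 8; EF_Task 5 = 8+14 = 22
ES_Task 6 = 11; EF_Task 6 = 11+9 = 20
ES_Task 7 = max(EF_Task 4=15, EF_Task 5=22) = 22; EF_Task 7 = 22+15 = 37
ES_Task 8 = 15; EF_Task 8 = 15+2 = 17
ES_Task 9 = max(EF_Task 4=15, EF_Task 7=37) = 37; EF_Task 9 = 37+8 = 45
ES_Task 10 = max(EF_Task 3=12, EF_Task 6=20, EF_Task 8=17, EF_Task 9=45) = 45; EF_Task 10 = 45+4 = 49
Expected project duration μ = 49 days. Critical path: Task 1 → Task 5 → Task 7 → Task 9 → Task 10.

Variance along critical path = 2.778 + 1.000 + 4.000 + 0.444 + 5.444 = 13.667; σ = 3.697 days.
D = μ + z·σ = 49 + 1.282·3.697 = 53.7 days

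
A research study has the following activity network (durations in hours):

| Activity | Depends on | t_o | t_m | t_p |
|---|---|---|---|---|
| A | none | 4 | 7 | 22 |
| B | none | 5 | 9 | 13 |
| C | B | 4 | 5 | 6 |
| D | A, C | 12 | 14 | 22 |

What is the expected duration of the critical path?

29 hours

te_A = (4 + 4·7 + 22)/6 = 54/6 = 9
te_B = (5 + 4·9 + 13)/6 = 54/6 = 9
te_C = (4 + 4·5 + 6)/6 = 30/6 = 5
te_D = (12 + 4·14 + 22)/6 = 90/6 = 15

Forward pass:
ES_A = 0; EF_A = 9
ES_B = 0; EF_B = 9
ES_C = 9; EF_C = 9+5 = 14
ES_D = max(EF_A=9, EF_C=14) = 14; EF_D = 14+15 = 29
Expected project duration μ = 29 hours. Critical path: B → C → D.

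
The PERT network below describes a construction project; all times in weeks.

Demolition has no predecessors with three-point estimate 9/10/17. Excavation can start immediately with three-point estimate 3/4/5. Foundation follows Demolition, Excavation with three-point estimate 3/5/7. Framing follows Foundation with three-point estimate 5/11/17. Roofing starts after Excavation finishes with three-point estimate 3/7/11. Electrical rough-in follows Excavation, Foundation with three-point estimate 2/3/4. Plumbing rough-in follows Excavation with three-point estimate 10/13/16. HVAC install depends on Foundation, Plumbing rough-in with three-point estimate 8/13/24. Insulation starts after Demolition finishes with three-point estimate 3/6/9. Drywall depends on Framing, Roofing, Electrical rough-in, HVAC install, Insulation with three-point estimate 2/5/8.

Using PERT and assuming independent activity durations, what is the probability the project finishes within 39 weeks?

te_Demolition = (9 + 4·10 + 17)/6 = 66/6 = 11; σ²_Demolition = ((17−9)/6)² = 1.778
te_Excavation = (3 + 4·4 + 5)/6 = 24/6 = 4; σ²_Excavation = ((5−3)/6)² = 0.111
te_Foundation = (3 + 4·5 + 7)/6 = 30/6 = 5; σ²_Foundation = ((7−3)/6)² = 0.444
te_Framing = (5 + 4·11 + 17)/6 = 66/6 = 11; σ²_Framing = ((17−5)/6)² = 4.000
te_Roofing = (3 + 4·7 + 11)/6 = 42/6 = 7; σ²_Roofing = ((11−3)/6)² = 1.778
te_Electrical rough-in = (2 + 4·3 + 4)/6 = 18/6 = 3; σ²_Electrical rough-in = ((4−2)/6)² = 0.111
te_Plumbing rough-in = (10 + 4·13 + 16)/6 = 78/6 = 13; σ²_Plumbing rough-in = ((16−10)/6)² = 1.000
te_HVAC install = (8 + 4·13 + 24)/6 = 84/6 = 14; σ²_HVAC install = ((24−8)/6)² = 7.111
te_Insulation = (3 + 4·6 + 9)/6 = 36/6 = 6; σ²_Insulation = ((9−3)/6)² = 1.000
te_Drywall = (2 + 4·5 + 8)/6 = 30/6 = 5; σ²_Drywall = ((8−2)/6)² = 1.000

Forward pass:
ES_Demolition = 0; EF_Demolition = 11
ES_Excavation = 0; EF_Excavation = 4
ES_Foundation = max(EF_Demolition=11, EF_Excavation=4) = 11; EF_Foundation = 11+5 = 16
ES_Framing = 16; EF_Framing = 16+11 = 27
ES_Roofing = 4; EF_Roofing = 4+7 = 11
ES_Electrical rough-in = max(EF_Excavation=4, EF_Foundation=16) = 16; EF_Electrical rough-in = 16+3 = 19
ES_Plumbing rough-in = 4; EF_Plumbing rough-in = 4+13 = 17
ES_HVAC install = max(EF_Foundation=16, EF_Plumbing rough-in=17) = 17; EF_HVAC install = 17+14 = 31
ES_Insulation = 11; EF_Insulation = 11+6 = 17
ES_Drywall = max(EF_Framing=27, EF_Roofing=11, EF_Electrical rough-in=19, EF_HVAC install=31, EF_Insulation=17) = 31; EF_Drywall = 31+5 = 36
Expected project duration μ = 36 weeks. Critical path: Excavation → Plumbing rough-in → HVAC install → Drywall.

Variance along critical path = 0.111 + 1.000 + 7.111 + 1.000 = 9.222; σ = √9.222 = 3.037 weeks.
Z = (39 − 36) / 3.037 = 0.988
P(T ≤ 39) = Φ(0.988) ≈ 0.838

0.838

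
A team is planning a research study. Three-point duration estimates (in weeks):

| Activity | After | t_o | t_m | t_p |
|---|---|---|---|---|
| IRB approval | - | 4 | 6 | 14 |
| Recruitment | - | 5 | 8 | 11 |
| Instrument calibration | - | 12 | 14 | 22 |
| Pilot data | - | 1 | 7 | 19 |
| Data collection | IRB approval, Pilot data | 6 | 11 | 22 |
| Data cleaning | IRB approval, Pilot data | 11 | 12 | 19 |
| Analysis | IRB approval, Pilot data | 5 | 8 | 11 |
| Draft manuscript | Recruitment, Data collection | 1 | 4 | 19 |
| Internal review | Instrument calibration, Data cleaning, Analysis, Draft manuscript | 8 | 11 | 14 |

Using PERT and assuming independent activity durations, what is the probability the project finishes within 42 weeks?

0.836

te_IRB approval = (4 + 4·6 + 14)/6 = 42/6 = 7; σ²_IRB approval = ((14−4)/6)² = 2.778
te_Recruitment = (5 + 4·8 + 11)/6 = 48/6 = 8; σ²_Recruitment = ((11−5)/6)² = 1.000
te_Instrument calibration = (12 + 4·14 + 22)/6 = 90/6 = 15; σ²_Instrument calibration = ((22−12)/6)² = 2.778
te_Pilot data = (1 + 4·7 + 19)/6 = 48/6 = 8; σ²_Pilot data = ((19−1)/6)² = 9.000
te_Data collection = (6 + 4·11 + 22)/6 = 72/6 = 12; σ²_Data collection = ((22−6)/6)² = 7.111
te_Data cleaning = (11 + 4·12 + 19)/6 = 78/6 = 13; σ²_Data cleaning = ((19−11)/6)² = 1.778
te_Analysis = (5 + 4·8 + 11)/6 = 48/6 = 8; σ²_Analysis = ((11−5)/6)² = 1.000
te_Draft manuscript = (1 + 4·4 + 19)/6 = 36/6 = 6; σ²_Draft manuscript = ((19−1)/6)² = 9.000
te_Internal review = (8 + 4·11 + 14)/6 = 66/6 = 11; σ²_Internal review = ((14−8)/6)² = 1.000

Forward pass:
ES_IRB approval = 0; EF_IRB approval = 7
ES_Recruitment = 0; EF_Recruitment = 8
ES_Instrument calibration = 0; EF_Instrument calibration = 15
ES_Pilot data = 0; EF_Pilot data = 8
ES_Data collection = max(EF_IRB approval=7, EF_Pilot data=8) = 8; EF_Data collection = 8+12 = 20
ES_Data cleaning = max(EF_IRB approval=7, EF_Pilot data=8) = 8; EF_Data cleaning = 8+13 = 21
ES_Analysis = max(EF_IRB approval=7, EF_Pilot data=8) = 8; EF_Analysis = 8+8 = 16
ES_Draft manuscript = max(EF_Recruitment=8, EF_Data collection=20) = 20; EF_Draft manuscript = 20+6 = 26
ES_Internal review = max(EF_Instrument calibration=15, EF_Data cleaning=21, EF_Analysis=16, EF_Draft manuscript=26) = 26; EF_Internal review = 26+11 = 37
Expected project duration μ = 37 weeks. Critical path: Pilot data → Data collection → Draft manuscript → Internal review.

Variance along critical path = 9.000 + 7.111 + 9.000 + 1.000 = 26.111; σ = √26.111 = 5.110 weeks.
Z = (42 − 37) / 5.110 = 0.978
P(T ≤ 42) = Φ(0.978) ≈ 0.836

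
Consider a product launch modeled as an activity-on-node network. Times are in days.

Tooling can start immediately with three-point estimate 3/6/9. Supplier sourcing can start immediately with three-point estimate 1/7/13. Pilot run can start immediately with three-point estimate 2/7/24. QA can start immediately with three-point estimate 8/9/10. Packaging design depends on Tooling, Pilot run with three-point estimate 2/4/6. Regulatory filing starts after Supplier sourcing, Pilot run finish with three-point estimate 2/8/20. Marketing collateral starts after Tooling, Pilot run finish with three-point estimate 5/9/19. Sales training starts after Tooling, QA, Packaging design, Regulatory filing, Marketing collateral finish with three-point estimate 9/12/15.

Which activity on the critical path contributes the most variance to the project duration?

te_Tooling = (3 + 4·6 + 9)/6 = 36/6 = 6; σ²_Tooling = ((9−3)/6)² = 1.000
te_Supplier sourcing = (1 + 4·7 + 13)/6 = 42/6 = 7; σ²_Supplier sourcing = ((13−1)/6)² = 4.000
te_Pilot run = (2 + 4·7 + 24)/6 = 54/6 = 9; σ²_Pilot run = ((24−2)/6)² = 13.444
te_QA = (8 + 4·9 + 10)/6 = 54/6 = 9; σ²_QA = ((10−8)/6)² = 0.111
te_Packaging design = (2 + 4·4 + 6)/6 = 24/6 = 4; σ²_Packaging design = ((6−2)/6)² = 0.444
te_Regulatory filing = (2 + 4·8 + 20)/6 = 54/6 = 9; σ²_Regulatory filing = ((20−2)/6)² = 9.000
te_Marketing collateral = (5 + 4·9 + 19)/6 = 60/6 = 10; σ²_Marketing collateral = ((19−5)/6)² = 5.444
te_Sales training = (9 + 4·12 + 15)/6 = 72/6 = 12; σ²_Sales training = ((15−9)/6)² = 1.000

Forward pass:
ES_Tooling = 0; EF_Tooling = 6
ES_Supplier sourcing = 0; EF_Supplier sourcing = 7
ES_Pilot run = 0; EF_Pilot run = 9
ES_QA = 0; EF_QA = 9
ES_Packaging design = max(EF_Tooling=6, EF_Pilot run=9) = 9; EF_Packaging design = 9+4 = 13
ES_Regulatory filing = max(EF_Supplier sourcing=7, EF_Pilot run=9) = 9; EF_Regulatory filing = 9+9 = 18
ES_Marketing collateral = max(EF_Tooling=6, EF_Pilot run=9) = 9; EF_Marketing collateral = 9+10 = 19
ES_Sales training = max(EF_Tooling=6, EF_QA=9, EF_Packaging design=13, EF_Regulatory filing=18, EF_Marketing collateral=19) = 19; EF_Sales training = 19+12 = 31
Expected project duration μ = 31 days. Critical path: Pilot run → Marketing collateral → Sales training.

Variances on critical path: σ²_Pilot run=13.444, σ²_Marketing collateral=5.444, σ²_Sales training=1.000.
Largest is σ²_Pilot run = 13.444.

Pilot run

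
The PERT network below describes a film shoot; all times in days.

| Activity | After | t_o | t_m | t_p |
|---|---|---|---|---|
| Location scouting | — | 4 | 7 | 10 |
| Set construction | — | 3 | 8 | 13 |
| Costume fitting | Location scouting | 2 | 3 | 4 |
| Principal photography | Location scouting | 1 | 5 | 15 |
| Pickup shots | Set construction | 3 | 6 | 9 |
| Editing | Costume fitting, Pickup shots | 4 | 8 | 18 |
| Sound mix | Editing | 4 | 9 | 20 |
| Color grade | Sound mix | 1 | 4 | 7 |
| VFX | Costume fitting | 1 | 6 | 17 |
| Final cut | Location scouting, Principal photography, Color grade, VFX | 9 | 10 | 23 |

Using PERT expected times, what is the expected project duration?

te_Location scouting = (4 + 4·7 + 10)/6 = 42/6 = 7
te_Set construction = (3 + 4·8 + 13)/6 = 48/6 = 8
te_Costume fitting = (2 + 4·3 + 4)/6 = 18/6 = 3
te_Principal photography = (1 + 4·5 + 15)/6 = 36/6 = 6
te_Pickup shots = (3 + 4·6 + 9)/6 = 36/6 = 6
te_Editing = (4 + 4·8 + 18)/6 = 54/6 = 9
te_Sound mix = (4 + 4·9 + 20)/6 = 60/6 = 10
te_Color grade = (1 + 4·4 + 7)/6 = 24/6 = 4
te_VFX = (1 + 4·6 + 17)/6 = 42/6 = 7
te_Final cut = (9 + 4·10 + 23)/6 = 72/6 = 12

Forward pass:
ES_Location scouting = 0; EF_Location scouting = 7
ES_Set construction = 0; EF_Set construction = 8
ES_Costume fitting = 7; EF_Costume fitting = 7+3 = 10
ES_Principal photography = 7; EF_Principal photography = 7+6 = 13
ES_Pickup shots = 8; EF_Pickup shots = 8+6 = 14
ES_Editing = max(EF_Costume fitting=10, EF_Pickup shots=14) = 14; EF_Editing = 14+9 = 23
ES_Sound mix = 23; EF_Sound mix = 23+10 = 33
ES_Color grade = 33; EF_Color grade = 33+4 = 37
ES_VFX = 10; EF_VFX = 10+7 = 17
ES_Final cut = max(EF_Location scouting=7, EF_Principal photography=13, EF_Color grade=37, EF_VFX=17) = 37; EF_Final cut = 37+12 = 49
Expected project duration μ = 49 days. Critical path: Set construction → Pickup shots → Editing → Sound mix → Color grade → Final cut.

49 days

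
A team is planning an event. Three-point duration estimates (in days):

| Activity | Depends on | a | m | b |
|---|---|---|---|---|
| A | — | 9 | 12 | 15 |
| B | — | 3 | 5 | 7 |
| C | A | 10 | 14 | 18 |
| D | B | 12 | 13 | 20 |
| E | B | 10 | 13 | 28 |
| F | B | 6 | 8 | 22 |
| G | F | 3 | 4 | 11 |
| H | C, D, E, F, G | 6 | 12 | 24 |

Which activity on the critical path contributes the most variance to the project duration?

te_A = (9 + 4·12 + 15)/6 = 72/6 = 12; σ²_A = ((15−9)/6)² = 1.000
te_B = (3 + 4·5 + 7)/6 = 30/6 = 5; σ²_B = ((7−3)/6)² = 0.444
te_C = (10 + 4·14 + 18)/6 = 84/6 = 14; σ²_C = ((18−10)/6)² = 1.778
te_D = (12 + 4·13 + 20)/6 = 84/6 = 14; σ²_D = ((20−12)/6)² = 1.778
te_E = (10 + 4·13 + 28)/6 = 90/6 = 15; σ²_E = ((28−10)/6)² = 9.000
te_F = (6 + 4·8 + 22)/6 = 60/6 = 10; σ²_F = ((22−6)/6)² = 7.111
te_G = (3 + 4·4 + 11)/6 = 30/6 = 5; σ²_G = ((11−3)/6)² = 1.778
te_H = (6 + 4·12 + 24)/6 = 78/6 = 13; σ²_H = ((24−6)/6)² = 9.000

Forward pass:
ES_A = 0; EF_A = 12
ES_B = 0; EF_B = 5
ES_C = 12; EF_C = 12+14 = 26
ES_D = 5; EF_D = 5+14 = 19
ES_E = 5; EF_E = 5+15 = 20
ES_F = 5; EF_F = 5+10 = 15
ES_G = 15; EF_G = 15+5 = 20
ES_H = max(EF_C=26, EF_D=19, EF_E=20, EF_F=15, EF_G=20) = 26; EF_H = 26+13 = 39
Expected project duration μ = 39 days. Critical path: A → C → H.

Variances on critical path: σ²_A=1.000, σ²_C=1.778, σ²_H=9.000.
Largest is σ²_H = 9.000.

H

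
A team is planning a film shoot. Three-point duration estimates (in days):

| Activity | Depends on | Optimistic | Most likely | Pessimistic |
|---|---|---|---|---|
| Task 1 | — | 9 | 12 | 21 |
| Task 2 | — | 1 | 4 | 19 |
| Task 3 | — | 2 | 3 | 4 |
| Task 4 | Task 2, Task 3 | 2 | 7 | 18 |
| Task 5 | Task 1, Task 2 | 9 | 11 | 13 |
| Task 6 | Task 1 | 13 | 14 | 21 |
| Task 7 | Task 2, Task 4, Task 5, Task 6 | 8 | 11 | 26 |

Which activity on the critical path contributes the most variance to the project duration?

Task 7

te_Task 1 = (9 + 4·12 + 21)/6 = 78/6 = 13; σ²_Task 1 = ((21−9)/6)² = 4.000
te_Task 2 = (1 + 4·4 + 19)/6 = 36/6 = 6; σ²_Task 2 = ((19−1)/6)² = 9.000
te_Task 3 = (2 + 4·3 + 4)/6 = 18/6 = 3; σ²_Task 3 = ((4−2)/6)² = 0.111
te_Task 4 = (2 + 4·7 + 18)/6 = 48/6 = 8; σ²_Task 4 = ((18−2)/6)² = 7.111
te_Task 5 = (9 + 4·11 + 13)/6 = 66/6 = 11; σ²_Task 5 = ((13−9)/6)² = 0.444
te_Task 6 = (13 + 4·14 + 21)/6 = 90/6 = 15; σ²_Task 6 = ((21−13)/6)² = 1.778
te_Task 7 = (8 + 4·11 + 26)/6 = 78/6 = 13; σ²_Task 7 = ((26−8)/6)² = 9.000

Forward pass:
ES_Task 1 = 0; EF_Task 1 = 13
ES_Task 2 = 0; EF_Task 2 = 6
ES_Task 3 = 0; EF_Task 3 = 3
ES_Task 4 = max(EF_Task 2=6, EF_Task 3=3) = 6; EF_Task 4 = 6+8 = 14
ES_Task 5 = max(EF_Task 1=13, EF_Task 2=6) = 13; EF_Task 5 = 13+11 = 24
ES_Task 6 = 13; EF_Task 6 = 13+15 = 28
ES_Task 7 = max(EF_Task 2=6, EF_Task 4=14, EF_Task 5=24, EF_Task 6=28) = 28; EF_Task 7 = 28+13 = 41
Expected project duration μ = 41 days. Critical path: Task 1 → Task 6 → Task 7.

Variances on critical path: σ²_Task 1=4.000, σ²_Task 6=1.778, σ²_Task 7=9.000.
Largest is σ²_Task 7 = 9.000.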